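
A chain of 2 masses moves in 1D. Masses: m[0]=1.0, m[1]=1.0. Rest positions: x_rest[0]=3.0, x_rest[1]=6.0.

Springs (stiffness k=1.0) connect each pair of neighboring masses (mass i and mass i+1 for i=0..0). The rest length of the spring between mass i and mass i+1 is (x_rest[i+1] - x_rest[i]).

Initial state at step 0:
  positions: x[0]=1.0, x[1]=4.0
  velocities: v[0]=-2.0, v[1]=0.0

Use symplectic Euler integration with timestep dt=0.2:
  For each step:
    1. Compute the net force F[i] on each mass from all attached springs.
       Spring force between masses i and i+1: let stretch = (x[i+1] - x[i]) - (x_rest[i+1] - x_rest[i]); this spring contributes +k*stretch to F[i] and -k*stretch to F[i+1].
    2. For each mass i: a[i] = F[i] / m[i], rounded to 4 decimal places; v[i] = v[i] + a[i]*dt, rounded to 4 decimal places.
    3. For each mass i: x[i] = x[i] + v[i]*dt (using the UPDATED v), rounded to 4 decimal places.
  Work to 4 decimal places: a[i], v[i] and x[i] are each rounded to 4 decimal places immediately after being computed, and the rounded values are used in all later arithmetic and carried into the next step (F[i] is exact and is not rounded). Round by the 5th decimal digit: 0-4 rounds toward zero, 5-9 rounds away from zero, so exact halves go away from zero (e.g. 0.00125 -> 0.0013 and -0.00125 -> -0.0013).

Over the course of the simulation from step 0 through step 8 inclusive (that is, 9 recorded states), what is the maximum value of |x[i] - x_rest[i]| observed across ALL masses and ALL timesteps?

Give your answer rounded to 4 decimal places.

Answer: 4.1466

Derivation:
Step 0: x=[1.0000 4.0000] v=[-2.0000 0.0000]
Step 1: x=[0.6000 4.0000] v=[-2.0000 0.0000]
Step 2: x=[0.2160 3.9840] v=[-1.9200 -0.0800]
Step 3: x=[-0.1373 3.9373] v=[-1.7664 -0.2336]
Step 4: x=[-0.4476 3.8476] v=[-1.5515 -0.4485]
Step 5: x=[-0.7061 3.7061] v=[-1.2925 -0.7075]
Step 6: x=[-0.9081 3.5081] v=[-1.0101 -0.9899]
Step 7: x=[-1.0535 3.2535] v=[-0.7269 -1.2731]
Step 8: x=[-1.1466 2.9466] v=[-0.4655 -1.5345]
Max displacement = 4.1466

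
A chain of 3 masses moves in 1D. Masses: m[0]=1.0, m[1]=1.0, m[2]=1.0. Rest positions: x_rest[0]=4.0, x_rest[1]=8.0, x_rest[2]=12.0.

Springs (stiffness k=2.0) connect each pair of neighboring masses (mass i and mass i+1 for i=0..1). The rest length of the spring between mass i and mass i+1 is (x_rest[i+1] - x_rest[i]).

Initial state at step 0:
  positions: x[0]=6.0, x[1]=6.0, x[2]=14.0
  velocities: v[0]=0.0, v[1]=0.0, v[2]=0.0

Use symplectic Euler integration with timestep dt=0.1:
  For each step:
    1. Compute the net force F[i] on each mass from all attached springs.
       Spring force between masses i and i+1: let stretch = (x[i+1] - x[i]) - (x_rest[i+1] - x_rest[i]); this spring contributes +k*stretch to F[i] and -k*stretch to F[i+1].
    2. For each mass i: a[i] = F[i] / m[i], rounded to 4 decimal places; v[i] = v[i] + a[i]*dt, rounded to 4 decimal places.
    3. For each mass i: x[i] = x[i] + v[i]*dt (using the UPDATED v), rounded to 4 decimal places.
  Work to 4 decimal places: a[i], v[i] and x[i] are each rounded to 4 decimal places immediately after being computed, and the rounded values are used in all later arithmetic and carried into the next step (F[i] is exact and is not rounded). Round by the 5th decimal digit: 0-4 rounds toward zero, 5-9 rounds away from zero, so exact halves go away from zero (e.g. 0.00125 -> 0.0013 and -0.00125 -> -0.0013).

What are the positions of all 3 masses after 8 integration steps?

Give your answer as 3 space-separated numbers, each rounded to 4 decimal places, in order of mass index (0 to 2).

Step 0: x=[6.0000 6.0000 14.0000] v=[0.0000 0.0000 0.0000]
Step 1: x=[5.9200 6.1600 13.9200] v=[-0.8000 1.6000 -0.8000]
Step 2: x=[5.7648 6.4704 13.7648] v=[-1.5520 3.1040 -1.5520]
Step 3: x=[5.5437 6.9126 13.5437] v=[-2.2109 4.4218 -2.2109]
Step 4: x=[5.2700 7.4600 13.2700] v=[-2.7371 5.4742 -2.7371]
Step 5: x=[4.9601 8.0798 12.9601] v=[-3.0991 6.1982 -3.0991]
Step 6: x=[4.6326 8.7348 12.6326] v=[-3.2752 6.5503 -3.2752]
Step 7: x=[4.3071 9.3857 12.3071] v=[-3.2548 6.5094 -3.2548]
Step 8: x=[4.0032 9.9935 12.0032] v=[-3.0391 6.0780 -3.0391]

Answer: 4.0032 9.9935 12.0032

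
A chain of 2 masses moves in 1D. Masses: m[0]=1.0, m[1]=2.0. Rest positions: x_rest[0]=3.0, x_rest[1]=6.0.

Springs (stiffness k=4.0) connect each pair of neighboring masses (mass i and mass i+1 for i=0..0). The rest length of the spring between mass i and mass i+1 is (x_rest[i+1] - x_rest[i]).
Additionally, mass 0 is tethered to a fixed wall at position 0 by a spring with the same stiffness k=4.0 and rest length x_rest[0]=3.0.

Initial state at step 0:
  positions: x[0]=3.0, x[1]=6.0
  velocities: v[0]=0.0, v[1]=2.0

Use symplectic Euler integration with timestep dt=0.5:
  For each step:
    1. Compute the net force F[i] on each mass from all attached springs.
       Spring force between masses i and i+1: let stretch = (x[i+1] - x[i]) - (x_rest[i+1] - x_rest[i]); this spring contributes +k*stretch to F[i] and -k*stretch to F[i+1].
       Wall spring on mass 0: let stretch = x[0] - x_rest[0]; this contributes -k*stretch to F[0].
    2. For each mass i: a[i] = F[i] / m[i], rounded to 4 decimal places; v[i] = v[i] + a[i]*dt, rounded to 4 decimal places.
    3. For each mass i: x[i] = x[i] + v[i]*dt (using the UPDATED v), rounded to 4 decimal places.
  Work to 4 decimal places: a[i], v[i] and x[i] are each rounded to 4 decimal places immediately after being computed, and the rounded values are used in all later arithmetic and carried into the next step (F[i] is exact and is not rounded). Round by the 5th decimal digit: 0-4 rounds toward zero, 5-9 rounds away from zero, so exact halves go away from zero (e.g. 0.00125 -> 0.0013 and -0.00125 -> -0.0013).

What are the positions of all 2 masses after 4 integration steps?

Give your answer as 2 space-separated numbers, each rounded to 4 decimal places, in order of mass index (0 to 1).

Answer: 3.7500 7.8750

Derivation:
Step 0: x=[3.0000 6.0000] v=[0.0000 2.0000]
Step 1: x=[3.0000 7.0000] v=[0.0000 2.0000]
Step 2: x=[4.0000 7.5000] v=[2.0000 1.0000]
Step 3: x=[4.5000 7.7500] v=[1.0000 0.5000]
Step 4: x=[3.7500 7.8750] v=[-1.5000 0.2500]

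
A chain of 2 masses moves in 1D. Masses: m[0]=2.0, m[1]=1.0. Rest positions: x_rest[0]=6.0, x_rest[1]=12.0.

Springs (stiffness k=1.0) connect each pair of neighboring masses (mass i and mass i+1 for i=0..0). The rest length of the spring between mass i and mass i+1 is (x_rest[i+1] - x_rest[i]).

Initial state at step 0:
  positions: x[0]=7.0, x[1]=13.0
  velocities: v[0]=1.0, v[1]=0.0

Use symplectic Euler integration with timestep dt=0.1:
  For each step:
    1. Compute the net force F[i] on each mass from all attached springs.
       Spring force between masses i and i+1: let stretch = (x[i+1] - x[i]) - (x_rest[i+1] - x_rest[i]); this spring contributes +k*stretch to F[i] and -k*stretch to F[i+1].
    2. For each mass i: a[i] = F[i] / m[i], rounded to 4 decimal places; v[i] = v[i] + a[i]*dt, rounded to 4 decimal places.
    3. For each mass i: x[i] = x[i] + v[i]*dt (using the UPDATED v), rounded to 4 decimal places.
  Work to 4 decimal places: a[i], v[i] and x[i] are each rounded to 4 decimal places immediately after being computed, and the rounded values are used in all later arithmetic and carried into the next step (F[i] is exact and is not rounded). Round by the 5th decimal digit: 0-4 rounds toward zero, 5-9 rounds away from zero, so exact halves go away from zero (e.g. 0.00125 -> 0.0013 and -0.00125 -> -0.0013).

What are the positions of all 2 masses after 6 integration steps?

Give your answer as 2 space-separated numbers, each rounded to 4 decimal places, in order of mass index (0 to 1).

Answer: 7.5829 13.0342

Derivation:
Step 0: x=[7.0000 13.0000] v=[1.0000 0.0000]
Step 1: x=[7.1000 13.0000] v=[1.0000 0.0000]
Step 2: x=[7.1995 13.0010] v=[0.9950 0.0100]
Step 3: x=[7.2980 13.0040] v=[0.9851 0.0299]
Step 4: x=[7.3950 13.0099] v=[0.9704 0.0593]
Step 5: x=[7.4901 13.0197] v=[0.9511 0.0978]
Step 6: x=[7.5829 13.0342] v=[0.9276 0.1448]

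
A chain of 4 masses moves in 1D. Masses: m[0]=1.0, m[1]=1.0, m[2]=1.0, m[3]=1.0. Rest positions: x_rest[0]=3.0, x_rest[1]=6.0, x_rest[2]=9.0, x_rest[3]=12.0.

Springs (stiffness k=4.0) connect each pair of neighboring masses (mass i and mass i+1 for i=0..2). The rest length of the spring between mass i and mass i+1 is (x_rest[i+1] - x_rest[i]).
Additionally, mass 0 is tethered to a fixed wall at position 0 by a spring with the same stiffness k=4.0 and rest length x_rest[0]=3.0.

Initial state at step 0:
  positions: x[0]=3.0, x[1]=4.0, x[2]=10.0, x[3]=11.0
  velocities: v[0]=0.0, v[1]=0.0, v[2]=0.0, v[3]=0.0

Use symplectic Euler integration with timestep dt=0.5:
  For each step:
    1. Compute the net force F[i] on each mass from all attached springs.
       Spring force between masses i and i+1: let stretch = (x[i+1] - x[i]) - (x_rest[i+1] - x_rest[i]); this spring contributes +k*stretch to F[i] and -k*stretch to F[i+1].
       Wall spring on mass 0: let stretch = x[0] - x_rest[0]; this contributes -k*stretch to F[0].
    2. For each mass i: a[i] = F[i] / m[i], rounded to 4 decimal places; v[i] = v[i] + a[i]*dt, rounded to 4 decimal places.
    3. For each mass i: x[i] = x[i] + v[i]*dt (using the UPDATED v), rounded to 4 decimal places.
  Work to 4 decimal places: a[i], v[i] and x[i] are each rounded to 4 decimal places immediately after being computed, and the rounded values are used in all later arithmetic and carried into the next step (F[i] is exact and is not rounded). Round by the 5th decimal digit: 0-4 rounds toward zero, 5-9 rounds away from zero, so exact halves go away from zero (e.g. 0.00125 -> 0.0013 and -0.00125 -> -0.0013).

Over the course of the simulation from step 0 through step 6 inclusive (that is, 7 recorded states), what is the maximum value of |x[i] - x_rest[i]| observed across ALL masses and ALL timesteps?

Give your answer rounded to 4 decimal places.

Step 0: x=[3.0000 4.0000 10.0000 11.0000] v=[0.0000 0.0000 0.0000 0.0000]
Step 1: x=[1.0000 9.0000 5.0000 13.0000] v=[-4.0000 10.0000 -10.0000 4.0000]
Step 2: x=[6.0000 2.0000 12.0000 10.0000] v=[10.0000 -14.0000 14.0000 -6.0000]
Step 3: x=[1.0000 9.0000 7.0000 12.0000] v=[-10.0000 14.0000 -10.0000 4.0000]
Step 4: x=[3.0000 6.0000 9.0000 12.0000] v=[4.0000 -6.0000 4.0000 0.0000]
Step 5: x=[5.0000 3.0000 11.0000 12.0000] v=[4.0000 -6.0000 4.0000 0.0000]
Step 6: x=[0.0000 10.0000 6.0000 14.0000] v=[-10.0000 14.0000 -10.0000 4.0000]
Max displacement = 4.0000

Answer: 4.0000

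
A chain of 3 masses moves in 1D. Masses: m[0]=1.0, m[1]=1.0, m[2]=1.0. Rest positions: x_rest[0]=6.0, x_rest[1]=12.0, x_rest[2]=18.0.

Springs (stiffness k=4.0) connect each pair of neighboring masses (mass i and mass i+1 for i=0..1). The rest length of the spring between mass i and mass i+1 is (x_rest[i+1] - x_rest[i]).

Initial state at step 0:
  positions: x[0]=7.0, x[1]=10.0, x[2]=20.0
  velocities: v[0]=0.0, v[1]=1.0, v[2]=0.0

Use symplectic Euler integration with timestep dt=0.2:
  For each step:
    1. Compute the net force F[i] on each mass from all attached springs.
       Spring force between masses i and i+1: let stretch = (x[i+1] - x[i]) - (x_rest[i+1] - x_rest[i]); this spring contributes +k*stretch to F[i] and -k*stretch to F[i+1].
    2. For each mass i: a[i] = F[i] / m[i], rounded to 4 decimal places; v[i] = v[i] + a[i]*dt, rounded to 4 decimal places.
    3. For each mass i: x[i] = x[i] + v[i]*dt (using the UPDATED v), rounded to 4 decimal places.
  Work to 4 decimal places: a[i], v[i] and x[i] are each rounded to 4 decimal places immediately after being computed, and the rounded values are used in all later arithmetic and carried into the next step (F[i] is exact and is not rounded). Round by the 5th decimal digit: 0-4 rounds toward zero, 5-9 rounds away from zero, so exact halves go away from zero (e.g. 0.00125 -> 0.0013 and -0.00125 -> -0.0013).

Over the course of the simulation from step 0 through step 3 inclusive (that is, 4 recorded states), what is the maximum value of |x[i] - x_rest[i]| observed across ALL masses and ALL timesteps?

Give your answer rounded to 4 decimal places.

Answer: 2.6648

Derivation:
Step 0: x=[7.0000 10.0000 20.0000] v=[0.0000 1.0000 0.0000]
Step 1: x=[6.5200 11.3200 19.3600] v=[-2.4000 6.6000 -3.2000]
Step 2: x=[5.8480 13.1584 18.3936] v=[-3.3600 9.1920 -4.8320]
Step 3: x=[5.3857 14.6648 17.5496] v=[-2.3117 7.5318 -4.2202]
Max displacement = 2.6648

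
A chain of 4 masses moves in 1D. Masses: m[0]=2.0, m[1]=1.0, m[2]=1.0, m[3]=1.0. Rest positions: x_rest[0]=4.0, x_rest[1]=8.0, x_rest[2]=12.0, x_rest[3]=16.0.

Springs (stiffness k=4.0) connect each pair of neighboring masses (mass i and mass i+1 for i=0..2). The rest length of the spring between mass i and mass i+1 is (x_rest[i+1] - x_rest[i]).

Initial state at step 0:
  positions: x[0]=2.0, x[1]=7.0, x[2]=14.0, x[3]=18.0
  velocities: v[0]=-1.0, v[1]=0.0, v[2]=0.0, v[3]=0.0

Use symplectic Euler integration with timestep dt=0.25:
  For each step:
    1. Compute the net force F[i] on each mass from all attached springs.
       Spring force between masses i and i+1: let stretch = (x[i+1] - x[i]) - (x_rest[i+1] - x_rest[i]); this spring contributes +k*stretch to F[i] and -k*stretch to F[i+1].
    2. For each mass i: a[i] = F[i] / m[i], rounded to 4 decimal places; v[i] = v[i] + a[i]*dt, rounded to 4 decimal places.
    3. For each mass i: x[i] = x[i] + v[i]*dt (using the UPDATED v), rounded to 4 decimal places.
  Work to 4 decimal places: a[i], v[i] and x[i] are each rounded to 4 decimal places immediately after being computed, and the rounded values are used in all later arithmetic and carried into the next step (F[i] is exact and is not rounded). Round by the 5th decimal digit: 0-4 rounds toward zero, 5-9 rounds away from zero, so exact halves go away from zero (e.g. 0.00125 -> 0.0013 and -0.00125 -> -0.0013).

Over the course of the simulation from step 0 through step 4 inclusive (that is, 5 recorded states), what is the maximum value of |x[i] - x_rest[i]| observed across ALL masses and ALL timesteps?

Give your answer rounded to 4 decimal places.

Step 0: x=[2.0000 7.0000 14.0000 18.0000] v=[-1.0000 0.0000 0.0000 0.0000]
Step 1: x=[1.8750 7.5000 13.2500 18.0000] v=[-0.5000 2.0000 -3.0000 0.0000]
Step 2: x=[1.9531 8.0313 12.2500 17.8125] v=[0.3125 2.1250 -4.0000 -0.7500]
Step 3: x=[2.2910 8.0977 11.5860 17.2344] v=[1.3516 0.2655 -2.6562 -2.3125]
Step 4: x=[2.8548 7.5845 11.4620 16.2442] v=[2.2550 -2.0529 -0.4961 -3.9609]
Max displacement = 2.1250

Answer: 2.1250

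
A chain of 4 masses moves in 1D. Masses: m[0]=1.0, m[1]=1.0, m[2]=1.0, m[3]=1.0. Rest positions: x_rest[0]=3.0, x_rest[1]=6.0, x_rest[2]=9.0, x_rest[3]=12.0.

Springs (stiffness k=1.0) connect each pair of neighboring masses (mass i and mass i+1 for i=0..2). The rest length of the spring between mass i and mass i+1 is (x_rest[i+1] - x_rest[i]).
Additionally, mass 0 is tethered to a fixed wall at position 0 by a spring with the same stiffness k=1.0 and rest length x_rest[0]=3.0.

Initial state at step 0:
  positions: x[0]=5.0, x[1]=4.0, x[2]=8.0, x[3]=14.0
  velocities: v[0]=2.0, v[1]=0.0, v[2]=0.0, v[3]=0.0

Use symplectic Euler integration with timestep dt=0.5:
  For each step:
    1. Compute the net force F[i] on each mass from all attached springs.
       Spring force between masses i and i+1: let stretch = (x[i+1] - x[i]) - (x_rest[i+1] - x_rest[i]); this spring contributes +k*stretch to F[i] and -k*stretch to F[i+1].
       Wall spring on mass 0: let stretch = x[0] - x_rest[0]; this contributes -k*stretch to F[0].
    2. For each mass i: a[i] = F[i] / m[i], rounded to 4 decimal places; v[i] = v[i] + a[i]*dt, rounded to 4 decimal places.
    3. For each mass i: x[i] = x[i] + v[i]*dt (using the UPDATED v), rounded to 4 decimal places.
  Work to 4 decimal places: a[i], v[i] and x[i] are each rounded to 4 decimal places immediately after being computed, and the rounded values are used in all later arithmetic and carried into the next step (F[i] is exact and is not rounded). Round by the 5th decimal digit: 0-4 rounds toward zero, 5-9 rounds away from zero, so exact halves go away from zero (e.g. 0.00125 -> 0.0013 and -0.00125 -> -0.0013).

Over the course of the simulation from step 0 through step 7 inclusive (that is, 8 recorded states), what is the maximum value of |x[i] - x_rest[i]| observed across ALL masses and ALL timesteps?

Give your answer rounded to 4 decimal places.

Answer: 2.7540

Derivation:
Step 0: x=[5.0000 4.0000 8.0000 14.0000] v=[2.0000 0.0000 0.0000 0.0000]
Step 1: x=[4.5000 5.2500 8.5000 13.2500] v=[-1.0000 2.5000 1.0000 -1.5000]
Step 2: x=[3.0625 7.1250 9.3750 12.0625] v=[-2.8750 3.7500 1.7500 -2.3750]
Step 3: x=[1.8750 8.5469 10.3594 10.9531] v=[-2.3750 2.8438 1.9688 -2.2188]
Step 4: x=[1.8868 8.7540 11.0391 10.4453] v=[0.0235 0.4141 1.3594 -1.0157]
Step 5: x=[3.1437 7.8155 10.9991 10.8359] v=[2.5137 -1.8770 -0.0801 0.7812]
Step 6: x=[4.7826 6.5050 10.1224 12.0173] v=[3.2778 -2.6211 -1.7535 2.3628]
Step 7: x=[5.6565 5.6682 8.8150 13.4750] v=[1.7477 -1.6736 -2.6148 2.9154]
Max displacement = 2.7540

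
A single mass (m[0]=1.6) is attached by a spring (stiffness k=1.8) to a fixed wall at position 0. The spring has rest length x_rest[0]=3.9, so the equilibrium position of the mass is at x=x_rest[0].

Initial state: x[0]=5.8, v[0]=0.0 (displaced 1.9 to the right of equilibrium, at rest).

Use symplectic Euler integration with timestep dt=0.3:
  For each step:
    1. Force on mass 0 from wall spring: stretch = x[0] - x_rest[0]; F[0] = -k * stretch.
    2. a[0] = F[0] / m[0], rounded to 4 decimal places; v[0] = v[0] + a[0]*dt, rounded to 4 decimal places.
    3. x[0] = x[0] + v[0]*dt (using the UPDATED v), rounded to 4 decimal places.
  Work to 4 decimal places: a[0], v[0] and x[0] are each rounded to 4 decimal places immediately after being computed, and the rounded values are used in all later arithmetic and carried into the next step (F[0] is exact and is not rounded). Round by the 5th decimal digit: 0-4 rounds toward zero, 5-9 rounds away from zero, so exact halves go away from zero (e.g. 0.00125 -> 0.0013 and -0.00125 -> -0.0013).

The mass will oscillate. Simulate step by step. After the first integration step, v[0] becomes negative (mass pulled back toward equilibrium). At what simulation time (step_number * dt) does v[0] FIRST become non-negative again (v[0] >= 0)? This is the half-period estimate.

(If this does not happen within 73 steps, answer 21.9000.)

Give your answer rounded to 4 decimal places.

Step 0: x=[5.8000] v=[0.0000]
Step 1: x=[5.6076] v=[-0.6413]
Step 2: x=[5.2423] v=[-1.2176]
Step 3: x=[4.7411] v=[-1.6706]
Step 4: x=[4.1548] v=[-1.9545]
Step 5: x=[3.5427] v=[-2.0405]
Step 6: x=[2.9667] v=[-1.9199]
Step 7: x=[2.4852] v=[-1.6049]
Step 8: x=[2.1470] v=[-1.1274]
Step 9: x=[1.9863] v=[-0.5358]
Step 10: x=[2.0193] v=[0.1101]
First v>=0 after going negative at step 10, time=3.0000

Answer: 3.0000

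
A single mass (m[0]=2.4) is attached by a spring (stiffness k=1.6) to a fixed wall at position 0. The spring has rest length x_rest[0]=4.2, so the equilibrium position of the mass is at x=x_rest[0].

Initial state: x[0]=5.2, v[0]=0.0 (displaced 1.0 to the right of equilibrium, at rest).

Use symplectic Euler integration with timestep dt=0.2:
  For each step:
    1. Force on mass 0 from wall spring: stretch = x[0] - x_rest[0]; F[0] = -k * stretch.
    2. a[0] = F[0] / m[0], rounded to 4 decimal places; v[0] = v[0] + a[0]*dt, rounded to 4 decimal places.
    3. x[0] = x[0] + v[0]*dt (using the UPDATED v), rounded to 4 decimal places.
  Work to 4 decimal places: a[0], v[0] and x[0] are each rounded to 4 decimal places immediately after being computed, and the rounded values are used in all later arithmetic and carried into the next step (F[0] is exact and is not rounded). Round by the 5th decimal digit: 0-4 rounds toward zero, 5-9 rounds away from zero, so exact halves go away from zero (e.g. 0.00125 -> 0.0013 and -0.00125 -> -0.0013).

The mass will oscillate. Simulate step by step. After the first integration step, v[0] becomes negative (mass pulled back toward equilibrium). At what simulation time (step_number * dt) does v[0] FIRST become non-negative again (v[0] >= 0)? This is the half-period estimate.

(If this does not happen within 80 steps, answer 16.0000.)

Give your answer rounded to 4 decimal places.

Step 0: x=[5.2000] v=[0.0000]
Step 1: x=[5.1733] v=[-0.1333]
Step 2: x=[5.1207] v=[-0.2631]
Step 3: x=[5.0435] v=[-0.3859]
Step 4: x=[4.9438] v=[-0.4984]
Step 5: x=[4.8243] v=[-0.5976]
Step 6: x=[4.6881] v=[-0.6808]
Step 7: x=[4.5389] v=[-0.7459]
Step 8: x=[4.3807] v=[-0.7911]
Step 9: x=[4.2177] v=[-0.8152]
Step 10: x=[4.0542] v=[-0.8176]
Step 11: x=[3.8946] v=[-0.7982]
Step 12: x=[3.7431] v=[-0.7575]
Step 13: x=[3.6038] v=[-0.6966]
Step 14: x=[3.4804] v=[-0.6171]
Step 15: x=[3.3762] v=[-0.5212]
Step 16: x=[3.2939] v=[-0.4114]
Step 17: x=[3.2358] v=[-0.2906]
Step 18: x=[3.2034] v=[-0.1620]
Step 19: x=[3.1976] v=[-0.0291]
Step 20: x=[3.2185] v=[0.1046]
First v>=0 after going negative at step 20, time=4.0000

Answer: 4.0000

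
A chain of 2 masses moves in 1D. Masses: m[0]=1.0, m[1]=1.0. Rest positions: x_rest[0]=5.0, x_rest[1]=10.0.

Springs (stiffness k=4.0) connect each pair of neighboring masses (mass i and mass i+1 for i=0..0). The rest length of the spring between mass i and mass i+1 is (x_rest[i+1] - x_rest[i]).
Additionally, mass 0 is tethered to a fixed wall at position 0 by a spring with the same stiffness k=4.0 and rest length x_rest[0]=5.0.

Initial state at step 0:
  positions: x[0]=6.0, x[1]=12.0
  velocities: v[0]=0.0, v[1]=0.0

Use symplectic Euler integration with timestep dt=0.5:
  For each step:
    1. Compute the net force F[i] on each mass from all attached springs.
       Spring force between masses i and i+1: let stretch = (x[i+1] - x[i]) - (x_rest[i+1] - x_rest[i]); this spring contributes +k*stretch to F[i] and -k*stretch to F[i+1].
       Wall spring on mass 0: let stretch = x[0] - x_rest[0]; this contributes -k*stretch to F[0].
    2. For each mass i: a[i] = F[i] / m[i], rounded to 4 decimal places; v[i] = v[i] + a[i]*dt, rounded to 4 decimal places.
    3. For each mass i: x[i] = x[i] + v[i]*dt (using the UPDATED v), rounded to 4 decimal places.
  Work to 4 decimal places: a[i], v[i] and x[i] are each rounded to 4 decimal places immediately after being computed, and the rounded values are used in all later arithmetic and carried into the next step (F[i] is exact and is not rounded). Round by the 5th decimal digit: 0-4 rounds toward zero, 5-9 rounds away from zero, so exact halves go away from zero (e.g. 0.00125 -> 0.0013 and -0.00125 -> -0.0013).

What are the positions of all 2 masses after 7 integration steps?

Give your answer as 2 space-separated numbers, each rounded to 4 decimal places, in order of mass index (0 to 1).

Step 0: x=[6.0000 12.0000] v=[0.0000 0.0000]
Step 1: x=[6.0000 11.0000] v=[0.0000 -2.0000]
Step 2: x=[5.0000 10.0000] v=[-2.0000 -2.0000]
Step 3: x=[4.0000 9.0000] v=[-2.0000 -2.0000]
Step 4: x=[4.0000 8.0000] v=[0.0000 -2.0000]
Step 5: x=[4.0000 8.0000] v=[0.0000 0.0000]
Step 6: x=[4.0000 9.0000] v=[0.0000 2.0000]
Step 7: x=[5.0000 10.0000] v=[2.0000 2.0000]

Answer: 5.0000 10.0000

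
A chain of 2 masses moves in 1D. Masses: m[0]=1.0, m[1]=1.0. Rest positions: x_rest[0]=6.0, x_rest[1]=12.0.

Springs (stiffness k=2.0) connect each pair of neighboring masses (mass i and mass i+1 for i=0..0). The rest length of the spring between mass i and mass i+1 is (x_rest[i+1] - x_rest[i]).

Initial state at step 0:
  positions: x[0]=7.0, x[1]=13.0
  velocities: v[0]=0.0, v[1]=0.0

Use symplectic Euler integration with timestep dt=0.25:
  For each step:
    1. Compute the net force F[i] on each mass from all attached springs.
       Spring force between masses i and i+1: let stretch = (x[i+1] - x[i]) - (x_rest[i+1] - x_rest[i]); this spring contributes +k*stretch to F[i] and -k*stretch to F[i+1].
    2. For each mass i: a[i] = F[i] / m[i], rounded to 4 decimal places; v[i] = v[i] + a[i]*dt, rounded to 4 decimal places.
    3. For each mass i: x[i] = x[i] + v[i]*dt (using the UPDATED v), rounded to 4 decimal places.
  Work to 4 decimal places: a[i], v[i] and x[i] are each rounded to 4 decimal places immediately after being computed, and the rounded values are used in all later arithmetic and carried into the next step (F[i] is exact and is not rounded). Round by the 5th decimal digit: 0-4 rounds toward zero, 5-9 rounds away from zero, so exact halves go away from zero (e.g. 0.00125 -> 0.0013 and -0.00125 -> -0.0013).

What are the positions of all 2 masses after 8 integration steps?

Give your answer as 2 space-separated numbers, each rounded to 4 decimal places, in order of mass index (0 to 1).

Step 0: x=[7.0000 13.0000] v=[0.0000 0.0000]
Step 1: x=[7.0000 13.0000] v=[0.0000 0.0000]
Step 2: x=[7.0000 13.0000] v=[0.0000 0.0000]
Step 3: x=[7.0000 13.0000] v=[0.0000 0.0000]
Step 4: x=[7.0000 13.0000] v=[0.0000 0.0000]
Step 5: x=[7.0000 13.0000] v=[0.0000 0.0000]
Step 6: x=[7.0000 13.0000] v=[0.0000 0.0000]
Step 7: x=[7.0000 13.0000] v=[0.0000 0.0000]
Step 8: x=[7.0000 13.0000] v=[0.0000 0.0000]

Answer: 7.0000 13.0000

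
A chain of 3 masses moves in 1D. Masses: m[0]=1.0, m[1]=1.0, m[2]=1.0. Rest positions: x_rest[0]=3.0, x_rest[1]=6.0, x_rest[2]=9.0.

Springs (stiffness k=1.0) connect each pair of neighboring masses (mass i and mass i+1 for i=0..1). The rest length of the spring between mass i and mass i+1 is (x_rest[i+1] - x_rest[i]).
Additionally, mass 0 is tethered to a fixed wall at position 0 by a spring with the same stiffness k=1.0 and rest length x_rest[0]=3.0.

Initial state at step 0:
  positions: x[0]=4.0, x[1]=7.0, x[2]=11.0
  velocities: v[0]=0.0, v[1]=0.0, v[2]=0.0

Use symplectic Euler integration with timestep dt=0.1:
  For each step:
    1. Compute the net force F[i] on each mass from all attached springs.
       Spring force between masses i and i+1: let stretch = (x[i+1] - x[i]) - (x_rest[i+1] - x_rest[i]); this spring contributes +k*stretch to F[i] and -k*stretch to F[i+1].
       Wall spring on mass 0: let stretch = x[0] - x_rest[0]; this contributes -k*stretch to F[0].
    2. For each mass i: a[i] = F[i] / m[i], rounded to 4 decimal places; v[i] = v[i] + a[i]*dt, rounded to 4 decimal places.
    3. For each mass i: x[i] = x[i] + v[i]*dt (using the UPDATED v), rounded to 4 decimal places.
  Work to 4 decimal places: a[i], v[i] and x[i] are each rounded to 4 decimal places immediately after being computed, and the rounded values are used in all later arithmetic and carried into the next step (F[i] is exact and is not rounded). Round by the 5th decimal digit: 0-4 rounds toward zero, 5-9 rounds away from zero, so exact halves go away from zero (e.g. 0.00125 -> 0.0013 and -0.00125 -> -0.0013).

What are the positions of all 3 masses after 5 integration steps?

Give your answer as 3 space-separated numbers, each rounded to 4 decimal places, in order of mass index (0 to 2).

Answer: 3.8602 7.1364 10.8569

Derivation:
Step 0: x=[4.0000 7.0000 11.0000] v=[0.0000 0.0000 0.0000]
Step 1: x=[3.9900 7.0100 10.9900] v=[-0.1000 0.1000 -0.1000]
Step 2: x=[3.9703 7.0296 10.9702] v=[-0.1970 0.1960 -0.1980]
Step 3: x=[3.9415 7.0580 10.9410] v=[-0.2881 0.2841 -0.2921]
Step 4: x=[3.9044 7.0941 10.9030] v=[-0.3706 0.3608 -0.3804]
Step 5: x=[3.8602 7.1364 10.8569] v=[-0.4421 0.4227 -0.4613]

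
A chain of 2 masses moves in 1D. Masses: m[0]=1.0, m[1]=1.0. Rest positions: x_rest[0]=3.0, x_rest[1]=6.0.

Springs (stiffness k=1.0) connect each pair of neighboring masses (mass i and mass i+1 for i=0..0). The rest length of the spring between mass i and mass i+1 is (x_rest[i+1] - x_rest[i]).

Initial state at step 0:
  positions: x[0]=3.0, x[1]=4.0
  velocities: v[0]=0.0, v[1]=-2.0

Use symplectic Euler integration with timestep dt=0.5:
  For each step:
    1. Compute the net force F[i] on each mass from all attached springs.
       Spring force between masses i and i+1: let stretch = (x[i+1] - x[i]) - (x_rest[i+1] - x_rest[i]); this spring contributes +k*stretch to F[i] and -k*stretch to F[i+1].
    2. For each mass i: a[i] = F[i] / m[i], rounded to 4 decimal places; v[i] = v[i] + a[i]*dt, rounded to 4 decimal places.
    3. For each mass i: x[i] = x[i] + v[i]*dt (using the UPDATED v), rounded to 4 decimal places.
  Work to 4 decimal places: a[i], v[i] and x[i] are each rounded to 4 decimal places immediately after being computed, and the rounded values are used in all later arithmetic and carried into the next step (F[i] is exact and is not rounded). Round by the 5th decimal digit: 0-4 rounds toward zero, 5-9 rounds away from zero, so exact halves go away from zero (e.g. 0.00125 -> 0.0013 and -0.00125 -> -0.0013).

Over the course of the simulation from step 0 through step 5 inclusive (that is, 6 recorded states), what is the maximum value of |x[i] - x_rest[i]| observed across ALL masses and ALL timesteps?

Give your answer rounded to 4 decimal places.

Answer: 4.5625

Derivation:
Step 0: x=[3.0000 4.0000] v=[0.0000 -2.0000]
Step 1: x=[2.5000 3.5000] v=[-1.0000 -1.0000]
Step 2: x=[1.5000 3.5000] v=[-2.0000 0.0000]
Step 3: x=[0.2500 3.7500] v=[-2.5000 0.5000]
Step 4: x=[-0.8750 3.8750] v=[-2.2500 0.2500]
Step 5: x=[-1.5625 3.5625] v=[-1.3750 -0.6250]
Max displacement = 4.5625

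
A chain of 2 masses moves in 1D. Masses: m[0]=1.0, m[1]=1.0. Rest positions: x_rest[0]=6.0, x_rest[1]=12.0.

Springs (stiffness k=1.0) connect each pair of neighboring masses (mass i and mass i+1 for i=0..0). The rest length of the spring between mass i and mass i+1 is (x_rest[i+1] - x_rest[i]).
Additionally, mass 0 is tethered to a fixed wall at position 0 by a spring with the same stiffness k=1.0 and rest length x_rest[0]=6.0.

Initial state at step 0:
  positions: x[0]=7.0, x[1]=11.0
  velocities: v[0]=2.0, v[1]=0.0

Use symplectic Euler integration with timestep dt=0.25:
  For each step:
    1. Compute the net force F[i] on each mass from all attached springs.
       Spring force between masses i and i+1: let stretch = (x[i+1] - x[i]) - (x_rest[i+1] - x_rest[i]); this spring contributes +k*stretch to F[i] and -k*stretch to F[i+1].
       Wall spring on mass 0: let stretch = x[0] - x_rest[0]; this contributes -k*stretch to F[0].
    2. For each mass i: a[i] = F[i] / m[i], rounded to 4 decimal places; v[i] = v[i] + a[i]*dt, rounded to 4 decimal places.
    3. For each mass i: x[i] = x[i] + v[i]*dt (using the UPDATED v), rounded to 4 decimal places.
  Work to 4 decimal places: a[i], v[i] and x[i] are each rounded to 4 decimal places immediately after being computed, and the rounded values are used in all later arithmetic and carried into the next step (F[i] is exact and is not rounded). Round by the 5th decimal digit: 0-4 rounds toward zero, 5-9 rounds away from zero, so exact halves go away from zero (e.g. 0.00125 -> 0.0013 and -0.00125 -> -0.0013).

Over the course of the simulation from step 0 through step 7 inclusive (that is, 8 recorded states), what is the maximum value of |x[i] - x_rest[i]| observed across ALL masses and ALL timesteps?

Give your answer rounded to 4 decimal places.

Answer: 1.7459

Derivation:
Step 0: x=[7.0000 11.0000] v=[2.0000 0.0000]
Step 1: x=[7.3125 11.1250] v=[1.2500 0.5000]
Step 2: x=[7.4063 11.3867] v=[0.3750 1.0469]
Step 3: x=[7.2859 11.7747] v=[-0.4815 1.5518]
Step 4: x=[6.9907 12.2571] v=[-1.1808 1.9296]
Step 5: x=[6.5877 12.7854] v=[-1.6119 2.1130]
Step 6: x=[6.1604 13.3013] v=[-1.7094 2.0636]
Step 7: x=[5.7943 13.7459] v=[-1.4643 1.7784]
Max displacement = 1.7459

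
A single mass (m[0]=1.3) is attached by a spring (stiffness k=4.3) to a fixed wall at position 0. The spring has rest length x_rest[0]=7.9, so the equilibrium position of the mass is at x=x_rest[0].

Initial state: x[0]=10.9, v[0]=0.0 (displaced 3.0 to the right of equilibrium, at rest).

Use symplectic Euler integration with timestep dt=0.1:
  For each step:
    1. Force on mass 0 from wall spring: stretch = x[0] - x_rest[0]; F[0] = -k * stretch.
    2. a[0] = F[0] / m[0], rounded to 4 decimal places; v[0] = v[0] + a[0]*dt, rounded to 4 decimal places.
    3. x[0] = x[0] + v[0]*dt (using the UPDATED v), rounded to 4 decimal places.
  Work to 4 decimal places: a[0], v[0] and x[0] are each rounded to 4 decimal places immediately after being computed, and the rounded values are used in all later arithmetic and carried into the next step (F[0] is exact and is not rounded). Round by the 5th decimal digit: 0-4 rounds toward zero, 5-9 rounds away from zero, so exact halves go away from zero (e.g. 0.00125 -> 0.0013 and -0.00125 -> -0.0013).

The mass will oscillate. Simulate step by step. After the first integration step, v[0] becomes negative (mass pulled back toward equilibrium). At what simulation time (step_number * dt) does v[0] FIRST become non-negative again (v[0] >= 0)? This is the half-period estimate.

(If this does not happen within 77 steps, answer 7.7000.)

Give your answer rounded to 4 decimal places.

Step 0: x=[10.9000] v=[0.0000]
Step 1: x=[10.8008] v=[-0.9923]
Step 2: x=[10.6056] v=[-1.9518]
Step 3: x=[10.3209] v=[-2.8467]
Step 4: x=[9.9562] v=[-3.6475]
Step 5: x=[9.5234] v=[-4.3276]
Step 6: x=[9.0369] v=[-4.8646]
Step 7: x=[8.5128] v=[-5.2407]
Step 8: x=[7.9685] v=[-5.4434]
Step 9: x=[7.4219] v=[-5.4661]
Step 10: x=[6.8911] v=[-5.3080]
Step 11: x=[6.3937] v=[-4.9743]
Step 12: x=[5.9461] v=[-4.4761]
Step 13: x=[5.5631] v=[-3.8298]
Step 14: x=[5.2574] v=[-3.0568]
Step 15: x=[5.0391] v=[-2.1827]
Step 16: x=[4.9155] v=[-1.2364]
Step 17: x=[4.8906] v=[-0.2492]
Step 18: x=[4.9652] v=[0.7462]
First v>=0 after going negative at step 18, time=1.8000

Answer: 1.8000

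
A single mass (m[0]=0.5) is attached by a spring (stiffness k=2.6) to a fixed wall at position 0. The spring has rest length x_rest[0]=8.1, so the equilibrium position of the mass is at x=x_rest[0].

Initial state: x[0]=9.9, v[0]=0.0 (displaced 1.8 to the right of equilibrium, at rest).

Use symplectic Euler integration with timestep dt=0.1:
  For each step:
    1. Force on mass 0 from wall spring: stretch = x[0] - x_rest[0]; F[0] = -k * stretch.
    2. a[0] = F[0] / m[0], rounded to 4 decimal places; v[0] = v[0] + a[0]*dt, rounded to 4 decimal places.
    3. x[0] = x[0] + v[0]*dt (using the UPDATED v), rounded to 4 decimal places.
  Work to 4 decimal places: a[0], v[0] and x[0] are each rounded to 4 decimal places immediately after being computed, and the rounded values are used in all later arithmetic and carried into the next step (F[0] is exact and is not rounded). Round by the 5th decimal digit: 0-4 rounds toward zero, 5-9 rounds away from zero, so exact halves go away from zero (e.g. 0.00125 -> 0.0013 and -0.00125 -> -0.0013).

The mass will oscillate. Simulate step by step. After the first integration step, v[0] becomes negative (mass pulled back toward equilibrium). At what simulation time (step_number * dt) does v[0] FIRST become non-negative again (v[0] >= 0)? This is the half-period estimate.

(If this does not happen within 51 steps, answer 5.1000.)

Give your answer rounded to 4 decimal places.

Answer: 1.4000

Derivation:
Step 0: x=[9.9000] v=[0.0000]
Step 1: x=[9.8064] v=[-0.9360]
Step 2: x=[9.6241] v=[-1.8233]
Step 3: x=[9.3625] v=[-2.6158]
Step 4: x=[9.0353] v=[-3.2723]
Step 5: x=[8.6594] v=[-3.7587]
Step 6: x=[8.2544] v=[-4.0496]
Step 7: x=[7.8414] v=[-4.1299]
Step 8: x=[7.4419] v=[-3.9954]
Step 9: x=[7.0766] v=[-3.6532]
Step 10: x=[6.7645] v=[-3.1210]
Step 11: x=[6.5219] v=[-2.4265]
Step 12: x=[6.3613] v=[-1.6059]
Step 13: x=[6.2911] v=[-0.7018]
Step 14: x=[6.3150] v=[0.2388]
First v>=0 after going negative at step 14, time=1.4000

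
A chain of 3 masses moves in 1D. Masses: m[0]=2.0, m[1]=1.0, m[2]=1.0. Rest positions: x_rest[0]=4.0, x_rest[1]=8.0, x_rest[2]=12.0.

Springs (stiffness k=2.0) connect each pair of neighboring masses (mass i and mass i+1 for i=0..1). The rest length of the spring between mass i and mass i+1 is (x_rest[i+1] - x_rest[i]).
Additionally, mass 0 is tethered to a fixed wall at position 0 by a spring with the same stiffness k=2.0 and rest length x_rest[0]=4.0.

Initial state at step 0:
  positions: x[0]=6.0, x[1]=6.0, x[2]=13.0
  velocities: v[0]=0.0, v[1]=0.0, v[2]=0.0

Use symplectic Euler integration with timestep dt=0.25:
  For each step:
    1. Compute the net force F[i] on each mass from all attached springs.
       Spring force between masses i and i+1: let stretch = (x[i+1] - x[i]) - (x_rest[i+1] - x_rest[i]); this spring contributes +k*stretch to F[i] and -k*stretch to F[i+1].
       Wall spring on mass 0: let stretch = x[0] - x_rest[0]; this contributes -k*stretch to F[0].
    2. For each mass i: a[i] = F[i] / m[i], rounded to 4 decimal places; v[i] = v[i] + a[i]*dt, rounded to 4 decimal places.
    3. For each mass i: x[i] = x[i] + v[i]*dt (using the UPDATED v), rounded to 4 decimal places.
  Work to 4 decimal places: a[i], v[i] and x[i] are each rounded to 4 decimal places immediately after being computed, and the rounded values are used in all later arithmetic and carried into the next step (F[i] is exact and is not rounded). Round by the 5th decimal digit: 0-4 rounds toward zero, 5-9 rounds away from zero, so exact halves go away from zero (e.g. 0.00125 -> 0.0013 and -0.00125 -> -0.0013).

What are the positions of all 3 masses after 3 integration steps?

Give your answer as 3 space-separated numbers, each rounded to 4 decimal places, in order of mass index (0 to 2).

Answer: 4.2256 9.7979 11.4727

Derivation:
Step 0: x=[6.0000 6.0000 13.0000] v=[0.0000 0.0000 0.0000]
Step 1: x=[5.6250 6.8750 12.6250] v=[-1.5000 3.5000 -1.5000]
Step 2: x=[4.9766 8.3125 12.0313] v=[-2.5938 5.7500 -2.3750]
Step 3: x=[4.2256 9.7979 11.4727] v=[-3.0040 5.9415 -2.2344]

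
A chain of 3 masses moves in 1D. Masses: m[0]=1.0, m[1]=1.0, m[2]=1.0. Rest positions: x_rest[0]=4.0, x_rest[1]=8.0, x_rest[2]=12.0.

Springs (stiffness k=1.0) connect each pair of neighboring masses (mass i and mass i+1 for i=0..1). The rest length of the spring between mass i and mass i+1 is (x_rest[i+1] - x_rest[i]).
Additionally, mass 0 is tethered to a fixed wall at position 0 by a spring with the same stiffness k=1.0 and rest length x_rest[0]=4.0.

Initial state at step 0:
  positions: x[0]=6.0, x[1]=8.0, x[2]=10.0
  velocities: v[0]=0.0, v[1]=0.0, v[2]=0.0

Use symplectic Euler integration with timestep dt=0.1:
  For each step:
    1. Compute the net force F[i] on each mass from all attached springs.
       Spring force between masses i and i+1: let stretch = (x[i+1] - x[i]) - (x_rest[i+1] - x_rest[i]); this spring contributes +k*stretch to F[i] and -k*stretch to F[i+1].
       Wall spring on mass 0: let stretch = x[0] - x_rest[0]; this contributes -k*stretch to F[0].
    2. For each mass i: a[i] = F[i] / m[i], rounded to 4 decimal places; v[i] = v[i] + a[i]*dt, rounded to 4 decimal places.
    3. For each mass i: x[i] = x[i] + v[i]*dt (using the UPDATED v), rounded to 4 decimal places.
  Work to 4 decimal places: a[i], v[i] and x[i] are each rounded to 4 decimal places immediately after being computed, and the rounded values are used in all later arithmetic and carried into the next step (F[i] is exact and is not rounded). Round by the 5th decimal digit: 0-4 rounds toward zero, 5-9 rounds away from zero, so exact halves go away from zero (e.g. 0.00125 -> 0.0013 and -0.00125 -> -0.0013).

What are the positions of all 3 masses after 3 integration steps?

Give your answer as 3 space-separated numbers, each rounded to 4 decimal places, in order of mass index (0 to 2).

Step 0: x=[6.0000 8.0000 10.0000] v=[0.0000 0.0000 0.0000]
Step 1: x=[5.9600 8.0000 10.0200] v=[-0.4000 0.0000 0.2000]
Step 2: x=[5.8808 7.9998 10.0598] v=[-0.7920 -0.0020 0.3980]
Step 3: x=[5.7640 7.9990 10.1190] v=[-1.1682 -0.0079 0.5920]

Answer: 5.7640 7.9990 10.1190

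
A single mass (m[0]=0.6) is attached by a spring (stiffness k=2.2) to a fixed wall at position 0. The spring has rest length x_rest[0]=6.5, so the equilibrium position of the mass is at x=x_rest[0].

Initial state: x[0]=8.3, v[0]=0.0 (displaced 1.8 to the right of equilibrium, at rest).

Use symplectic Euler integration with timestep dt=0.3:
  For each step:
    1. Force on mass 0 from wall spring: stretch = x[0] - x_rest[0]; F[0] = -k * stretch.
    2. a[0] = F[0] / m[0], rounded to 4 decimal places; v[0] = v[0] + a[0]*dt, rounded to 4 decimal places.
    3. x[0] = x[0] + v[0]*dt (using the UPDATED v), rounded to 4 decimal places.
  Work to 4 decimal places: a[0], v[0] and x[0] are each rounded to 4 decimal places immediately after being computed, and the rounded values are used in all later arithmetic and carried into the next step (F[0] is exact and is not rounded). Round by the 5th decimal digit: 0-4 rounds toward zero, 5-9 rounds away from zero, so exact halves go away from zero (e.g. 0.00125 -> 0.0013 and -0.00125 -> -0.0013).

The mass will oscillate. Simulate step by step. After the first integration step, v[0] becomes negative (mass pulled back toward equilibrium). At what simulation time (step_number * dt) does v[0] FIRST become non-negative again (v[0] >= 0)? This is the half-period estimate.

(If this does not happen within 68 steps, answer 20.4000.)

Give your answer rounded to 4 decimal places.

Answer: 1.8000

Derivation:
Step 0: x=[8.3000] v=[0.0000]
Step 1: x=[7.7060] v=[-1.9800]
Step 2: x=[6.7140] v=[-3.3066]
Step 3: x=[5.6514] v=[-3.5420]
Step 4: x=[4.8688] v=[-2.6086]
Step 5: x=[4.6245] v=[-0.8143]
Step 6: x=[4.9991] v=[1.2487]
First v>=0 after going negative at step 6, time=1.8000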